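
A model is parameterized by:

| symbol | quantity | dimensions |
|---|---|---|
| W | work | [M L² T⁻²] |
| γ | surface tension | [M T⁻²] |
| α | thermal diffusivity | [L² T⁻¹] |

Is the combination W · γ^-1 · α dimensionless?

Sum the exponent of each base dimension across the product:
  M: [W]_M − [γ]_M + [α]_M = (1) − (1) + (0) = 0
  L: [W]_L − [γ]_L + [α]_L = (2) − (0) + (2) = 4
  T: [W]_T − [γ]_T + [α]_T = (-2) − (-2) + (-1) = -1
Net dimensions [L⁴ T⁻¹] ≠ [1] — not dimensionless.

no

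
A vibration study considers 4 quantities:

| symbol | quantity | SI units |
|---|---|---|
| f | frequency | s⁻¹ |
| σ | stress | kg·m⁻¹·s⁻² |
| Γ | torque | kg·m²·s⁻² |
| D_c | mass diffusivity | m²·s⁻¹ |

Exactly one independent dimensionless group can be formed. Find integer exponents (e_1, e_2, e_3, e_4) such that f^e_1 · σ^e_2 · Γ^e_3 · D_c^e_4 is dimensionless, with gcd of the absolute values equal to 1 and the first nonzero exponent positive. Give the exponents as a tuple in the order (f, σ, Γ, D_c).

(3, -2, 2, -3)

M: e_1·(0) + e_2·(1) + e_3·(1) + e_4·(0) = 0
L: e_1·(0) + e_2·(-1) + e_3·(2) + e_4·(2) = 0
T: e_1·(-1) + e_2·(-2) + e_3·(-2) + e_4·(-1) = 0
Solving this homogeneous linear system for the smallest-integer solution (first nonzero entry positive) gives (3, -2, 2, -3).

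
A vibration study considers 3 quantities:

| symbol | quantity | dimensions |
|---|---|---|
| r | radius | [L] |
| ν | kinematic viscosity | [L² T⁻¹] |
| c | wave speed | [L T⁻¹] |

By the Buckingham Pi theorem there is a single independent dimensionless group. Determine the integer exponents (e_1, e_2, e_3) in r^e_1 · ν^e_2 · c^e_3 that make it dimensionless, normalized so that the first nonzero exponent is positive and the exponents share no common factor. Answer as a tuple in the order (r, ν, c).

(1, -1, 1)

L: e_1·(1) + e_2·(2) + e_3·(1) = 0
T: e_1·(0) + e_2·(-1) + e_3·(-1) = 0
Solving this homogeneous linear system for the smallest-integer solution (first nonzero entry positive) gives (1, -1, 1).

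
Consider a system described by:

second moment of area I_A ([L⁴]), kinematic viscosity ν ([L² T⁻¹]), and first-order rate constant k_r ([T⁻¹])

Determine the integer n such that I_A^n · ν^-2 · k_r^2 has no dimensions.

Balance the L exponent: (4)·n from I_A, plus −2·(2) + 2·(0) = -4 from the rest, must sum to zero.
4n − 4 = 0, so n = 1.

1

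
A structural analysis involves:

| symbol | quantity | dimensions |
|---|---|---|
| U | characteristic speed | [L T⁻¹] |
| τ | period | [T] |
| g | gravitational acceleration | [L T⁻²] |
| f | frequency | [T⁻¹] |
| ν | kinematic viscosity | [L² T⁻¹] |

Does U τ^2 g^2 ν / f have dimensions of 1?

no

Sum the exponent of each base dimension across the product:
  L: [U]_L + 2·[τ]_L + 2·[g]_L − [f]_L + [ν]_L = (1) + 2·(0) + 2·(1) − (0) + (2) = 5
  T: [U]_T + 2·[τ]_T + 2·[g]_T − [f]_T + [ν]_T = (-1) + 2·(1) + 2·(-2) − (-1) + (-1) = -3
Net dimensions [L⁵ T⁻³] ≠ [1] — not dimensionless.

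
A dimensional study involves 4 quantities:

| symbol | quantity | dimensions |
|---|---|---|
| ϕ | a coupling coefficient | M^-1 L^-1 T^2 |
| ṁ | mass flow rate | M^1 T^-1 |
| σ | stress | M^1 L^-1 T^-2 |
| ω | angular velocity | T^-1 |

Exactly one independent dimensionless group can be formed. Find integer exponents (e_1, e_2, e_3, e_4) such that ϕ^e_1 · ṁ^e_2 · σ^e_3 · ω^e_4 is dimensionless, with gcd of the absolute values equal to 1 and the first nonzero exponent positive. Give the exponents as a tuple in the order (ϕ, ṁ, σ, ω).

(1, 2, -1, 2)

M: e_1·(-1) + e_2·(1) + e_3·(1) + e_4·(0) = 0
L: e_1·(-1) + e_2·(0) + e_3·(-1) + e_4·(0) = 0
T: e_1·(2) + e_2·(-1) + e_3·(-2) + e_4·(-1) = 0
Solving this homogeneous linear system for the smallest-integer solution (first nonzero entry positive) gives (1, 2, -1, 2).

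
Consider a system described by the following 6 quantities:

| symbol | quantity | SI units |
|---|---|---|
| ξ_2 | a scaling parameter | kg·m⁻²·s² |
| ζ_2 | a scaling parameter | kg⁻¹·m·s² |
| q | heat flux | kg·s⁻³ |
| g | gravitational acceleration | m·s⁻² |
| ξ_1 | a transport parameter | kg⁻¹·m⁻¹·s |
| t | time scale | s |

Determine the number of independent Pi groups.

There are 6 variables and 3 base dimensions (M, L, T).
The dimension matrix has rank 3.
Independent dimensionless groups: 6 − 3 = 3.

3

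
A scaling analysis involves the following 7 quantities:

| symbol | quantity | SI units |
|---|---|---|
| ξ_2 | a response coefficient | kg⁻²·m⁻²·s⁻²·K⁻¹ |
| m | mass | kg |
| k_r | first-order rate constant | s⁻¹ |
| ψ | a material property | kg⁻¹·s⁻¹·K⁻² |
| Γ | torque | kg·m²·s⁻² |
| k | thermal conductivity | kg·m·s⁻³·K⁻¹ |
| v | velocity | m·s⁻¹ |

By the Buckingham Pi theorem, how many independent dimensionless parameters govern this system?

3

There are 7 variables and 4 base dimensions (M, L, T, Θ).
The dimension matrix has rank 4.
Independent dimensionless groups: 7 − 4 = 3.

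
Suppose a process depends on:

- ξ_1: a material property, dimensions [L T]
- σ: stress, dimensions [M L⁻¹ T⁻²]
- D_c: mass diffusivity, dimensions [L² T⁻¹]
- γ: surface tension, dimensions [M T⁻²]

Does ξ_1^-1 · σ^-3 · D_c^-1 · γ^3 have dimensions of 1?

Sum the exponent of each base dimension across the product:
  M: −[ξ_1]_M − 3·[σ]_M − [D_c]_M + 3·[γ]_M = −(0) − 3·(1) − (0) + 3·(1) = 0
  L: −[ξ_1]_L − 3·[σ]_L − [D_c]_L + 3·[γ]_L = −(1) − 3·(-1) − (2) + 3·(0) = 0
  T: −[ξ_1]_T − 3·[σ]_T − [D_c]_T + 3·[γ]_T = −(1) − 3·(-2) − (-1) + 3·(-2) = 0
All base exponents vanish — dimensionless.

yes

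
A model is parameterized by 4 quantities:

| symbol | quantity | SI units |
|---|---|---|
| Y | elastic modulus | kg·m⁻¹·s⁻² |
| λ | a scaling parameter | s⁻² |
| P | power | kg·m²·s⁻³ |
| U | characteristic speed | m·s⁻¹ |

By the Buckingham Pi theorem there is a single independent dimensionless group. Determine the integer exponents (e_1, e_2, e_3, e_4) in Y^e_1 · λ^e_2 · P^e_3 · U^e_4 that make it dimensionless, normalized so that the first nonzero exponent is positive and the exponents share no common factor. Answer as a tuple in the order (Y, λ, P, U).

M: e_1·(1) + e_2·(0) + e_3·(1) + e_4·(0) = 0
L: e_1·(-1) + e_2·(0) + e_3·(2) + e_4·(1) = 0
T: e_1·(-2) + e_2·(-2) + e_3·(-3) + e_4·(-1) = 0
Solving this homogeneous linear system for the smallest-integer solution (first nonzero entry positive) gives (1, -1, -1, 3).

(1, -1, -1, 3)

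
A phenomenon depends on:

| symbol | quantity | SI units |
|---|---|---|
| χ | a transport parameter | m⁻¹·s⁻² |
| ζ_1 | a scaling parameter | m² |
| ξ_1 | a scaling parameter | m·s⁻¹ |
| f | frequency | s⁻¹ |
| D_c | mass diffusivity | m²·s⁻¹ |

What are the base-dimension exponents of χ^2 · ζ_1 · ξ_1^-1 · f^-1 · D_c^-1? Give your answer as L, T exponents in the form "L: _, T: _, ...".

L: -3, T: -1

Collect each base-dimension exponent across the product:
  L: 2·(-1) + (2) − (1) − (0) − (2) = -3
  T: 2·(-2) + (0) − (-1) − (-1) − (-1) = -1
So the dimensions are [L⁻³ T⁻¹].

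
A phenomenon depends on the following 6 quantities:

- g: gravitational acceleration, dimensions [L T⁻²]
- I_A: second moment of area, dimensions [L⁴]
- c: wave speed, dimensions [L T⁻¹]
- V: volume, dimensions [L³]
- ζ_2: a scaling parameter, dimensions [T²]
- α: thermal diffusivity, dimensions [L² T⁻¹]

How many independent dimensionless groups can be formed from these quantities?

There are 6 variables and 2 base dimensions (L, T).
The dimension matrix has rank 2.
Independent dimensionless groups: 6 − 2 = 4.

4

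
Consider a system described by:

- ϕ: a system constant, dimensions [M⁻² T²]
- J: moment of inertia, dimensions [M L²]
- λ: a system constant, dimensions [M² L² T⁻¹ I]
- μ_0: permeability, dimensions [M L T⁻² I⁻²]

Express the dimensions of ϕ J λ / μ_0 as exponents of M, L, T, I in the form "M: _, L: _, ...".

M: 0, L: 3, T: 3, I: 3

Collect each base-dimension exponent across the product:
  M: (-2) + (1) + (2) − (1) = 0
  L: (0) + (2) + (2) − (1) = 3
  T: (2) + (0) + (-1) − (-2) = 3
  I: (0) + (0) + (1) − (-2) = 3
So the dimensions are [L³ T³ I³].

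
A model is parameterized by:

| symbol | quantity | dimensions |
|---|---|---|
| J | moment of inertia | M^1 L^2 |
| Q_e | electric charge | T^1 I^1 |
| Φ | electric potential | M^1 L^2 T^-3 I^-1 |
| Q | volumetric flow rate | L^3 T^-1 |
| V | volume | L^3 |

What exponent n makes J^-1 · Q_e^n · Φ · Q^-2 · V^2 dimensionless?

Balance the T exponent: (1)·n from Q_e, plus −(0) + (-3) − 2·(-1) + 2·(0) = -1 from the rest, must sum to zero.
n − 1 = 0, so n = 1.

1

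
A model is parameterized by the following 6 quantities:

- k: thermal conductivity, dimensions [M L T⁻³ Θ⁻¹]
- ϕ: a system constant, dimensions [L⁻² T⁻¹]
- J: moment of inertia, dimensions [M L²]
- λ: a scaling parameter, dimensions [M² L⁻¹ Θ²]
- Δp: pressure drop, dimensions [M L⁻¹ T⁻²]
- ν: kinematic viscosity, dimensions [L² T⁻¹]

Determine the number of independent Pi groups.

2

There are 6 variables and 4 base dimensions (M, L, T, Θ).
The dimension matrix has rank 4.
Independent dimensionless groups: 6 − 4 = 2.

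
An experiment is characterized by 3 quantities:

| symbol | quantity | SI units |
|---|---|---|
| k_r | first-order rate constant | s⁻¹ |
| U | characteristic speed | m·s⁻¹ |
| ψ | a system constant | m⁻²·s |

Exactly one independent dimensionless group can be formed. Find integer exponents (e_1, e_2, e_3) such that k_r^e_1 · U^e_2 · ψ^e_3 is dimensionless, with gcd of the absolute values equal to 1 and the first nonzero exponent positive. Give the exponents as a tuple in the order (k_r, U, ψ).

L: e_1·(0) + e_2·(1) + e_3·(-2) = 0
T: e_1·(-1) + e_2·(-1) + e_3·(1) = 0
Solving this homogeneous linear system for the smallest-integer solution (first nonzero entry positive) gives (1, -2, -1).

(1, -2, -1)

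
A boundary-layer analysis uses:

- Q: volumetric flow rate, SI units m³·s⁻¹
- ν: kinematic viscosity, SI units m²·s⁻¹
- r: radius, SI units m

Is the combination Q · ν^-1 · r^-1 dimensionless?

Sum the exponent of each base dimension across the product:
  L: [Q]_L − [ν]_L − [r]_L = (3) − (2) − (1) = 0
  T: [Q]_T − [ν]_T − [r]_T = (-1) − (-1) − (0) = 0
All base exponents vanish — dimensionless.

yes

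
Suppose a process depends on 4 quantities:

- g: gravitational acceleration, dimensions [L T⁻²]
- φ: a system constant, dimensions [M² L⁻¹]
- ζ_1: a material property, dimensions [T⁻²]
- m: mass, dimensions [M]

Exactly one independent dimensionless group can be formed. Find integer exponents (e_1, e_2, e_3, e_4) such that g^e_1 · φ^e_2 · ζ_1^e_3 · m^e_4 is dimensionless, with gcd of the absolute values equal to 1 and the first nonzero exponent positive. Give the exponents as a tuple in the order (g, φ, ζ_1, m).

(1, 1, -1, -2)

M: e_1·(0) + e_2·(2) + e_3·(0) + e_4·(1) = 0
L: e_1·(1) + e_2·(-1) + e_3·(0) + e_4·(0) = 0
T: e_1·(-2) + e_2·(0) + e_3·(-2) + e_4·(0) = 0
Solving this homogeneous linear system for the smallest-integer solution (first nonzero entry positive) gives (1, 1, -1, -2).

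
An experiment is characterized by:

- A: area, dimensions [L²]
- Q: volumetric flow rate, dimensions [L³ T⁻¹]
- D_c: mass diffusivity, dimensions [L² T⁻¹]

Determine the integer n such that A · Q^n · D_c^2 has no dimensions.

Balance the L exponent: (3)·n from Q, plus (2) + 2·(2) = 6 from the rest, must sum to zero.
3n + 6 = 0, so n = -2.

-2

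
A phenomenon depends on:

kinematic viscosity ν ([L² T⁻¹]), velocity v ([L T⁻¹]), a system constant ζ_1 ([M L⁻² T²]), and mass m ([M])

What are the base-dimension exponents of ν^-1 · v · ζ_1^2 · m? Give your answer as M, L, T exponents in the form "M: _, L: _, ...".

Collect each base-dimension exponent across the product:
  M: −(0) + (0) + 2·(1) + (1) = 3
  L: −(2) + (1) + 2·(-2) + (0) = -5
  T: −(-1) + (-1) + 2·(2) + (0) = 4
So the dimensions are [M³ L⁻⁵ T⁴].

M: 3, L: -5, T: 4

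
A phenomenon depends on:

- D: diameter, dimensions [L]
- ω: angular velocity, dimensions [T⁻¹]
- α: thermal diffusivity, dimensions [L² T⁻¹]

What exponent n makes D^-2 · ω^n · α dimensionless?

-1

Balance the T exponent: (-1)·n from ω, plus −2·(0) + (-1) = -1 from the rest, must sum to zero.
−n − 1 = 0, so n = -1.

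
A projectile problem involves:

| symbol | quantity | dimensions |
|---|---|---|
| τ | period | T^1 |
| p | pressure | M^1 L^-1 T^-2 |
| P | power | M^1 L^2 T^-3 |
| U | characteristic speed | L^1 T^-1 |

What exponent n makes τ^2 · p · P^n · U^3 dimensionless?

-1

Balance the M exponent: (1)·n from P, plus 2·(0) + (1) + 3·(0) = 1 from the rest, must sum to zero.
n + 1 = 0, so n = -1.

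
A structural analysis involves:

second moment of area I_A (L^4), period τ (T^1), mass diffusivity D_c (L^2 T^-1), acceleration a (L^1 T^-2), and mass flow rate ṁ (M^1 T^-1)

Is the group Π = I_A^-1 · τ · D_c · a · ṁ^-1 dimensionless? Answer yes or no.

no

Sum the exponent of each base dimension across the product:
  M: −[I_A]_M + [τ]_M + [D_c]_M + [a]_M − [ṁ]_M = −(0) + (0) + (0) + (0) − (1) = -1
  L: −[I_A]_L + [τ]_L + [D_c]_L + [a]_L − [ṁ]_L = −(4) + (0) + (2) + (1) − (0) = -1
  T: −[I_A]_T + [τ]_T + [D_c]_T + [a]_T − [ṁ]_T = −(0) + (1) + (-1) + (-2) − (-1) = -1
Net dimensions [M⁻¹ L⁻¹ T⁻¹] ≠ [1] — not dimensionless.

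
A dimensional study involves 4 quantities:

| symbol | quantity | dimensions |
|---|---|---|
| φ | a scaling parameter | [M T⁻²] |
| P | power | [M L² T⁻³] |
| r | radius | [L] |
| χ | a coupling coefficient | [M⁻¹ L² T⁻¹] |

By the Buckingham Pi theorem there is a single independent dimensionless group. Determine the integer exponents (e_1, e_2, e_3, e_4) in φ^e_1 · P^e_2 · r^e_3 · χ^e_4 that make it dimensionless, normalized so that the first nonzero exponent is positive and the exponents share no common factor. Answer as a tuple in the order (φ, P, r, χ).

M: e_1·(1) + e_2·(1) + e_3·(0) + e_4·(-1) = 0
L: e_1·(0) + e_2·(2) + e_3·(1) + e_4·(2) = 0
T: e_1·(-2) + e_2·(-3) + e_3·(0) + e_4·(-1) = 0
Solving this homogeneous linear system for the smallest-integer solution (first nonzero entry positive) gives (4, -3, 4, 1).

(4, -3, 4, 1)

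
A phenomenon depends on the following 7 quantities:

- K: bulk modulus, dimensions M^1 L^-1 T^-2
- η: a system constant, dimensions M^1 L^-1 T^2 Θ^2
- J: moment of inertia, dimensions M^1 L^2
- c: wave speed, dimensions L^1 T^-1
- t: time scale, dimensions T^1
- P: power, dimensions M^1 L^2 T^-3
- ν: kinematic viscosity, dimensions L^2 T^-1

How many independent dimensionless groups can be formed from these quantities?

3

There are 7 variables and 4 base dimensions (M, L, T, Θ).
The dimension matrix has rank 4.
Independent dimensionless groups: 7 − 4 = 3.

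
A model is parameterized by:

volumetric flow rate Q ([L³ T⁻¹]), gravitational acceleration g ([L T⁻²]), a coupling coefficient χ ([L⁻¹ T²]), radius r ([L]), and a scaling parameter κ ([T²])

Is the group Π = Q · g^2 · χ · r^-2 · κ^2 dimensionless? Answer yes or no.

Sum the exponent of each base dimension across the product:
  L: [Q]_L + 2·[g]_L + [χ]_L − 2·[r]_L + 2·[κ]_L = (3) + 2·(1) + (-1) − 2·(1) + 2·(0) = 2
  T: [Q]_T + 2·[g]_T + [χ]_T − 2·[r]_T + 2·[κ]_T = (-1) + 2·(-2) + (2) − 2·(0) + 2·(2) = 1
Net dimensions [L² T] ≠ [1] — not dimensionless.

no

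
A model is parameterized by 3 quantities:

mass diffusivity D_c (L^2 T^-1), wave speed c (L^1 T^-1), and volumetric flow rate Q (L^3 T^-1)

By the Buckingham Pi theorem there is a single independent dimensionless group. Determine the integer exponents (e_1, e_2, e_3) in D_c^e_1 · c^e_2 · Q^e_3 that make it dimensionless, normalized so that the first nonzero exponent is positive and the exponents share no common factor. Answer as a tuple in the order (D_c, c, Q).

(2, -1, -1)

L: e_1·(2) + e_2·(1) + e_3·(3) = 0
T: e_1·(-1) + e_2·(-1) + e_3·(-1) = 0
Solving this homogeneous linear system for the smallest-integer solution (first nonzero entry positive) gives (2, -1, -1).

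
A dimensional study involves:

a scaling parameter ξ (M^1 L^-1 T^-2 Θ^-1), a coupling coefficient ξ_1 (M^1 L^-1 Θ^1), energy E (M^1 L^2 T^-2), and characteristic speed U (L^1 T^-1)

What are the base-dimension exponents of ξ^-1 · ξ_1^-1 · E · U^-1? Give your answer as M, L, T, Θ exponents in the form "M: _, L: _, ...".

Collect each base-dimension exponent across the product:
  M: −(1) − (1) + (1) − (0) = -1
  L: −(-1) − (-1) + (2) − (1) = 3
  T: −(-2) − (0) + (-2) − (-1) = 1
  Θ: −(-1) − (1) + (0) − (0) = 0
So the dimensions are [M⁻¹ L³ T].

M: -1, L: 3, T: 1, Θ: 0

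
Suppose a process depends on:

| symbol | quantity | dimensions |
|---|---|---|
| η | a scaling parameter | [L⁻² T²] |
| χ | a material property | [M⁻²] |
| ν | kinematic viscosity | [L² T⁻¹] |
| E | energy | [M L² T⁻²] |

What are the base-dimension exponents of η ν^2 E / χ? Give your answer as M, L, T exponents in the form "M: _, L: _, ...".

Collect each base-dimension exponent across the product:
  M: (0) − (-2) + 2·(0) + (1) = 3
  L: (-2) − (0) + 2·(2) + (2) = 4
  T: (2) − (0) + 2·(-1) + (-2) = -2
So the dimensions are [M³ L⁴ T⁻²].

M: 3, L: 4, T: -2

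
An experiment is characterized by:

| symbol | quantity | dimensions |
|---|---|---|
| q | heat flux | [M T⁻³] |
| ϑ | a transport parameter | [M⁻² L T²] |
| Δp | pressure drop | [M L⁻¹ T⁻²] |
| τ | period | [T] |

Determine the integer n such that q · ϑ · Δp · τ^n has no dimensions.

3

Balance the T exponent: (1)·n from τ, plus (-3) + (2) + (-2) = -3 from the rest, must sum to zero.
n − 3 = 0, so n = 3.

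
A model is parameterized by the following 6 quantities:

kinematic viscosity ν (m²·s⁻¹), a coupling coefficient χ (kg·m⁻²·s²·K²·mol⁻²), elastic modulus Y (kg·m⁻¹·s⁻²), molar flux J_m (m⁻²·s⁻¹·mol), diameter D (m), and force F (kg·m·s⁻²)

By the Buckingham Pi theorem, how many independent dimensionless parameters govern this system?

1

There are 6 variables and 5 base dimensions (M, L, T, Θ, N).
The dimension matrix has rank 5.
Independent dimensionless groups: 6 − 5 = 1.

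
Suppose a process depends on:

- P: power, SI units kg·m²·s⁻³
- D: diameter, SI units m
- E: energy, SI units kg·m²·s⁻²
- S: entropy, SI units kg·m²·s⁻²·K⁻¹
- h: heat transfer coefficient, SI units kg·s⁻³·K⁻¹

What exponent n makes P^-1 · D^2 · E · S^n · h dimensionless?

Balance the M exponent: (1)·n from S, plus −(1) + 2·(0) + (1) + (1) = 1 from the rest, must sum to zero.
n + 1 = 0, so n = -1.

-1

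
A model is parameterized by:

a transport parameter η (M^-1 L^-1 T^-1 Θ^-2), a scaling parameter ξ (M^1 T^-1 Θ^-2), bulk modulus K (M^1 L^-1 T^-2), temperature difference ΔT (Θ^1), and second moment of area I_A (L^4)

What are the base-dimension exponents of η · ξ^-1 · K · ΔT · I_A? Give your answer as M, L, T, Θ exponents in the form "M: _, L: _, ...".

Collect each base-dimension exponent across the product:
  M: (-1) − (1) + (1) + (0) + (0) = -1
  L: (-1) − (0) + (-1) + (0) + (4) = 2
  T: (-1) − (-1) + (-2) + (0) + (0) = -2
  Θ: (-2) − (-2) + (0) + (1) + (0) = 1
So the dimensions are [M⁻¹ L² T⁻² Θ].

M: -1, L: 2, T: -2, Θ: 1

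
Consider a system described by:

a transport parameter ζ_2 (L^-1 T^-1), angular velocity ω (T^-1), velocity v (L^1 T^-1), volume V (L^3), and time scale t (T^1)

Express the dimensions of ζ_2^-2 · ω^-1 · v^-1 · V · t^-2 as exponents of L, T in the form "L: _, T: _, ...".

L: 4, T: 2

Collect each base-dimension exponent across the product:
  L: −2·(-1) − (0) − (1) + (3) − 2·(0) = 4
  T: −2·(-1) − (-1) − (-1) + (0) − 2·(1) = 2
So the dimensions are [L⁴ T²].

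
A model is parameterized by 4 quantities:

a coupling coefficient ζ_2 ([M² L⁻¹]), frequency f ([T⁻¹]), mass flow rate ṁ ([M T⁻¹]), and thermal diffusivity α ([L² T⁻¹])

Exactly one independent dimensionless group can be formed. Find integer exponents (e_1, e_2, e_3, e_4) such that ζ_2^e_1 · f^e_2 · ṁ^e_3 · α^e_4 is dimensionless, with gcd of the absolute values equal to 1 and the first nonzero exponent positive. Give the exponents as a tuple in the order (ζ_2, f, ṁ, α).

(2, 3, -4, 1)

M: e_1·(2) + e_2·(0) + e_3·(1) + e_4·(0) = 0
L: e_1·(-1) + e_2·(0) + e_3·(0) + e_4·(2) = 0
T: e_1·(0) + e_2·(-1) + e_3·(-1) + e_4·(-1) = 0
Solving this homogeneous linear system for the smallest-integer solution (first nonzero entry positive) gives (2, 3, -4, 1).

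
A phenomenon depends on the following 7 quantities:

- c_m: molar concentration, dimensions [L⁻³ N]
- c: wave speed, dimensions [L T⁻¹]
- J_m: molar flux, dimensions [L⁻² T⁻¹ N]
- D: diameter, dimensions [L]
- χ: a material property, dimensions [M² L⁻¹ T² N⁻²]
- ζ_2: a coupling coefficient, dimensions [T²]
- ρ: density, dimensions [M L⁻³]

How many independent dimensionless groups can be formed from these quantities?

There are 7 variables and 4 base dimensions (M, L, T, N).
The dimension matrix has rank 4.
Independent dimensionless groups: 7 − 4 = 3.

3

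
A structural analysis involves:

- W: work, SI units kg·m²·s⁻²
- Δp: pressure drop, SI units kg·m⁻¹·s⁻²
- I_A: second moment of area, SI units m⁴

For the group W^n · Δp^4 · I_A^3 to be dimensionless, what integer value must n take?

Balance the M exponent: (1)·n from W, plus 4·(1) + 3·(0) = 4 from the rest, must sum to zero.
n + 4 = 0, so n = -4.

-4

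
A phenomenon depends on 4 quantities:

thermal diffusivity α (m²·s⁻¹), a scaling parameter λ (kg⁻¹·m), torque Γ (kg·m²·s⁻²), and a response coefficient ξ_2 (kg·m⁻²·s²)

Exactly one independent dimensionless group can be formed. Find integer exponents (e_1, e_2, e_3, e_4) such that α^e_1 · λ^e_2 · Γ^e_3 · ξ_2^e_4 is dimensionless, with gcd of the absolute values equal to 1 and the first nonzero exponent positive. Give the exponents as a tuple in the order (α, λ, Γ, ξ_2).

M: e_1·(0) + e_2·(-1) + e_3·(1) + e_4·(1) = 0
L: e_1·(2) + e_2·(1) + e_3·(2) + e_4·(-2) = 0
T: e_1·(-1) + e_2·(0) + e_3·(-2) + e_4·(2) = 0
Solving this homogeneous linear system for the smallest-integer solution (first nonzero entry positive) gives (4, -4, -3, -1).

(4, -4, -3, -1)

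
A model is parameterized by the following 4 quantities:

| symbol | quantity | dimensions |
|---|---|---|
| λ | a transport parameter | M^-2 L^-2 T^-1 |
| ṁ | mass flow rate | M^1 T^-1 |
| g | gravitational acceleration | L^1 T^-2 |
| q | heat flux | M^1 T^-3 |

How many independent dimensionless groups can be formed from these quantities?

1

There are 4 variables and 3 base dimensions (M, L, T).
The dimension matrix has rank 3.
Independent dimensionless groups: 4 − 3 = 1.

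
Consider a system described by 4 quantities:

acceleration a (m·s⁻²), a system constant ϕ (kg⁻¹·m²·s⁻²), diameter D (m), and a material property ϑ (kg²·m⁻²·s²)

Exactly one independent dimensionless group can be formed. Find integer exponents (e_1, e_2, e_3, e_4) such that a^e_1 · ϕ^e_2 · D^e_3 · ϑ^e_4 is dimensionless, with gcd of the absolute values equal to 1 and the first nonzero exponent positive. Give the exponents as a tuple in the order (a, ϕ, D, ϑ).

(1, -2, 1, -1)

M: e_1·(0) + e_2·(-1) + e_3·(0) + e_4·(2) = 0
L: e_1·(1) + e_2·(2) + e_3·(1) + e_4·(-2) = 0
T: e_1·(-2) + e_2·(-2) + e_3·(0) + e_4·(2) = 0
Solving this homogeneous linear system for the smallest-integer solution (first nonzero entry positive) gives (1, -2, 1, -1).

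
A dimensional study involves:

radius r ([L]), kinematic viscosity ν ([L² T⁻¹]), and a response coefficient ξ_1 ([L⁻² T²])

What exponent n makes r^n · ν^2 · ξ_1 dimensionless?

Balance the L exponent: (1)·n from r, plus 2·(2) + (-2) = 2 from the rest, must sum to zero.
n + 2 = 0, so n = -2.

-2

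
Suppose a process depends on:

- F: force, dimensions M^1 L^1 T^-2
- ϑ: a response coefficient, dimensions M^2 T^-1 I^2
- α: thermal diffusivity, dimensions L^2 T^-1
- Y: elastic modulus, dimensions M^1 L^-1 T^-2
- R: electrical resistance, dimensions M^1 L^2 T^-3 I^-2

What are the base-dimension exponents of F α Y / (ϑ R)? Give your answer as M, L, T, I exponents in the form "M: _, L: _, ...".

M: -1, L: 0, T: -1, I: 0

Collect each base-dimension exponent across the product:
  M: (1) − (2) + (0) + (1) − (1) = -1
  L: (1) − (0) + (2) + (-1) − (2) = 0
  T: (-2) − (-1) + (-1) + (-2) − (-3) = -1
  I: (0) − (2) + (0) + (0) − (-2) = 0
So the dimensions are [M⁻¹ T⁻¹].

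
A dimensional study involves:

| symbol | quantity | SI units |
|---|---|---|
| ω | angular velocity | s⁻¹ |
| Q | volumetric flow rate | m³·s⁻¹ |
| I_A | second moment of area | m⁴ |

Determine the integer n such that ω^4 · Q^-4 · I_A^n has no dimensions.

3

Balance the L exponent: (4)·n from I_A, plus 4·(0) − 4·(3) = -12 from the rest, must sum to zero.
4n − 12 = 0, so n = 3.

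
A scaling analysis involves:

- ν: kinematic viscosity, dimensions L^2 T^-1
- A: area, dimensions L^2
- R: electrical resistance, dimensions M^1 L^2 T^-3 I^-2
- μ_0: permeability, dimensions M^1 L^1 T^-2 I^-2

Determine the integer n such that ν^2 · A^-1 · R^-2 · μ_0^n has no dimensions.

2

Balance the M exponent: (1)·n from μ_0, plus 2·(0) − (0) − 2·(1) = -2 from the rest, must sum to zero.
n − 2 = 0, so n = 2.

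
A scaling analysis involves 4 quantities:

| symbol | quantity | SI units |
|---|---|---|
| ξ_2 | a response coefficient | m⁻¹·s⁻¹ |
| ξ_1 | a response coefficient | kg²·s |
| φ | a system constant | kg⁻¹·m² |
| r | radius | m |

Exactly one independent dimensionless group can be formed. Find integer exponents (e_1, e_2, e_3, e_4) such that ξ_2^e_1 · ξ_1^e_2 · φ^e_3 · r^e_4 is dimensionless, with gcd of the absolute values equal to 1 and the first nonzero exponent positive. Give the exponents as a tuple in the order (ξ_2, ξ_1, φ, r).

(1, 1, 2, -3)

M: e_1·(0) + e_2·(2) + e_3·(-1) + e_4·(0) = 0
L: e_1·(-1) + e_2·(0) + e_3·(2) + e_4·(1) = 0
T: e_1·(-1) + e_2·(1) + e_3·(0) + e_4·(0) = 0
Solving this homogeneous linear system for the smallest-integer solution (first nonzero entry positive) gives (1, 1, 2, -3).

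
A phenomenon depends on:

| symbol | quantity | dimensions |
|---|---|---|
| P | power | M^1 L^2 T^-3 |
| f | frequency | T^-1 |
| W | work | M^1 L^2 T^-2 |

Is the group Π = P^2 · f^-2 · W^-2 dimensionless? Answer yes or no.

Sum the exponent of each base dimension across the product:
  M: 2·[P]_M − 2·[f]_M − 2·[W]_M = 2·(1) − 2·(0) − 2·(1) = 0
  L: 2·[P]_L − 2·[f]_L − 2·[W]_L = 2·(2) − 2·(0) − 2·(2) = 0
  T: 2·[P]_T − 2·[f]_T − 2·[W]_T = 2·(-3) − 2·(-1) − 2·(-2) = 0
All base exponents vanish — dimensionless.

yes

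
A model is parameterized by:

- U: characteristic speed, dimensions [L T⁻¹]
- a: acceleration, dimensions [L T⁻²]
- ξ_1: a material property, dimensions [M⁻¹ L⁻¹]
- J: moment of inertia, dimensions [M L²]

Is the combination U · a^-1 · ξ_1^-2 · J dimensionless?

Sum the exponent of each base dimension across the product:
  M: [U]_M − [a]_M − 2·[ξ_1]_M + [J]_M = (0) − (0) − 2·(-1) + (1) = 3
  L: [U]_L − [a]_L − 2·[ξ_1]_L + [J]_L = (1) − (1) − 2·(-1) + (2) = 4
  T: [U]_T − [a]_T − 2·[ξ_1]_T + [J]_T = (-1) − (-2) − 2·(0) + (0) = 1
Net dimensions [M³ L⁴ T] ≠ [1] — not dimensionless.

no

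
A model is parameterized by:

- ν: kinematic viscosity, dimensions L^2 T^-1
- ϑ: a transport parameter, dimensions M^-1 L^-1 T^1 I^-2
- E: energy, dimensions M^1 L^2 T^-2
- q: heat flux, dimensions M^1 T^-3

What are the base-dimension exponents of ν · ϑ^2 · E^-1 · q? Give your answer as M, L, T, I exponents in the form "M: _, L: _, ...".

Collect each base-dimension exponent across the product:
  M: (0) + 2·(-1) − (1) + (1) = -2
  L: (2) + 2·(-1) − (2) + (0) = -2
  T: (-1) + 2·(1) − (-2) + (-3) = 0
  I: (0) + 2·(-2) − (0) + (0) = -4
So the dimensions are [M⁻² L⁻² I⁻⁴].

M: -2, L: -2, T: 0, I: -4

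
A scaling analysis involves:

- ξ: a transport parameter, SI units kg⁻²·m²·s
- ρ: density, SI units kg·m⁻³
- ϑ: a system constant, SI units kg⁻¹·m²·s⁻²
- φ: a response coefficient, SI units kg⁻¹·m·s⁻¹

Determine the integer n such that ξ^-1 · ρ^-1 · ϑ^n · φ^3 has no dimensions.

Balance the M exponent: (-1)·n from ϑ, plus −(-2) − (1) + 3·(-1) = -2 from the rest, must sum to zero.
−n − 2 = 0, so n = -2.

-2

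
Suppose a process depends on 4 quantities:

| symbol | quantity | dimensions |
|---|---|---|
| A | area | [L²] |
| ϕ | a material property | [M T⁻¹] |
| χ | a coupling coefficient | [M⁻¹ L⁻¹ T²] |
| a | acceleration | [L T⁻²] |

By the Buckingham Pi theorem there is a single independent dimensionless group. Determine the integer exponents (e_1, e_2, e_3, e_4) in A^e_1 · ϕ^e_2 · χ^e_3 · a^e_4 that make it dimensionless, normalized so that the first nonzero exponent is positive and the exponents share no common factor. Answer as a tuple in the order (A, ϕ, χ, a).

M: e_1·(0) + e_2·(1) + e_3·(-1) + e_4·(0) = 0
L: e_1·(2) + e_2·(0) + e_3·(-1) + e_4·(1) = 0
T: e_1·(0) + e_2·(-1) + e_3·(2) + e_4·(-2) = 0
Solving this homogeneous linear system for the smallest-integer solution (first nonzero entry positive) gives (1, 4, 4, 2).

(1, 4, 4, 2)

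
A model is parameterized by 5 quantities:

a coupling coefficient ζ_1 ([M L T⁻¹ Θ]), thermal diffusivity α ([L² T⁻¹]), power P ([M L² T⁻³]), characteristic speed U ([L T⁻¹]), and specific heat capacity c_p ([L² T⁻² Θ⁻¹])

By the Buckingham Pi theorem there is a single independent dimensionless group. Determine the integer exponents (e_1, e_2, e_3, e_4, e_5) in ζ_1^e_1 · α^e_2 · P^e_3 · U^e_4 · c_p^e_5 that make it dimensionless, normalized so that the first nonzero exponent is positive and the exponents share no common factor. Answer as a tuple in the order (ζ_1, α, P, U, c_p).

M: e_1·(1) + e_2·(0) + e_3·(1) + e_4·(0) + e_5·(0) = 0
L: e_1·(1) + e_2·(2) + e_3·(2) + e_4·(1) + e_5·(2) = 0
T: e_1·(-1) + e_2·(-1) + e_3·(-3) + e_4·(-1) + e_5·(-2) = 0
Θ: e_1·(1) + e_2·(0) + e_3·(0) + e_4·(0) + e_5·(-1) = 0
Solving this homogeneous linear system for the smallest-integer solution (first nonzero entry positive) gives (1, -1, -1, 1, 1).

(1, -1, -1, 1, 1)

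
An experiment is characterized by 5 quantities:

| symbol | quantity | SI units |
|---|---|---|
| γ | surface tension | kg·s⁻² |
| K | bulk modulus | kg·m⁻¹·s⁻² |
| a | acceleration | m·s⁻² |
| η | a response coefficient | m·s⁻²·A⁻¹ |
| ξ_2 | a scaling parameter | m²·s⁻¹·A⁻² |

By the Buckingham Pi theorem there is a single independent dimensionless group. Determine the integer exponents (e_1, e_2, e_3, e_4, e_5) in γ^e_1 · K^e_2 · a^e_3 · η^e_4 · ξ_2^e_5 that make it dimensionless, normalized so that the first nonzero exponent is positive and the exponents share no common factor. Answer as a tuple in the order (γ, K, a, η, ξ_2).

M: e_1·(1) + e_2·(1) + e_3·(0) + e_4·(0) + e_5·(0) = 0
L: e_1·(0) + e_2·(-1) + e_3·(1) + e_4·(1) + e_5·(2) = 0
T: e_1·(-2) + e_2·(-2) + e_3·(-2) + e_4·(-2) + e_5·(-1) = 0
I: e_1·(0) + e_2·(0) + e_3·(0) + e_4·(-1) + e_5·(-2) = 0
Solving this homogeneous linear system for the smallest-integer solution (first nonzero entry positive) gives (3, -3, -3, 4, -2).

(3, -3, -3, 4, -2)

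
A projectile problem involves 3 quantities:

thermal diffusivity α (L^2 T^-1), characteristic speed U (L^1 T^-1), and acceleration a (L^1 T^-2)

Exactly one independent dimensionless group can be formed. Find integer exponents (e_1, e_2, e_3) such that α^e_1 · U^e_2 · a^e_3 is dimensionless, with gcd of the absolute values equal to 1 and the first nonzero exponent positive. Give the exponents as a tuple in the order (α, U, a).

L: e_1·(2) + e_2·(1) + e_3·(1) = 0
T: e_1·(-1) + e_2·(-1) + e_3·(-2) = 0
Solving this homogeneous linear system for the smallest-integer solution (first nonzero entry positive) gives (1, -3, 1).

(1, -3, 1)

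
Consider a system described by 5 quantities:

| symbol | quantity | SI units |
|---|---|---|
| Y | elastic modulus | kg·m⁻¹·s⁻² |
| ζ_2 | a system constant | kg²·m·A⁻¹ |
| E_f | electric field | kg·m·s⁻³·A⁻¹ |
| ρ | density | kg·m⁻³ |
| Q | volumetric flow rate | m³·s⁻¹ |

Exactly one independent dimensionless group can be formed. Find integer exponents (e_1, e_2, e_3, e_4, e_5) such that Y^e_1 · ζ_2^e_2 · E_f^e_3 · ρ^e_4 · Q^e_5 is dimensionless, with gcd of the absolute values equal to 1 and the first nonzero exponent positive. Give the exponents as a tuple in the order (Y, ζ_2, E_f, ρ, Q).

M: e_1·(1) + e_2·(2) + e_3·(1) + e_4·(1) + e_5·(0) = 0
L: e_1·(-1) + e_2·(1) + e_3·(1) + e_4·(-3) + e_5·(3) = 0
T: e_1·(-2) + e_2·(0) + e_3·(-3) + e_4·(0) + e_5·(-1) = 0
I: e_1·(0) + e_2·(-1) + e_3·(-1) + e_4·(0) + e_5·(0) = 0
Solving this homogeneous linear system for the smallest-integer solution (first nonzero entry positive) gives (3, 1, -1, -4, -3).

(3, 1, -1, -4, -3)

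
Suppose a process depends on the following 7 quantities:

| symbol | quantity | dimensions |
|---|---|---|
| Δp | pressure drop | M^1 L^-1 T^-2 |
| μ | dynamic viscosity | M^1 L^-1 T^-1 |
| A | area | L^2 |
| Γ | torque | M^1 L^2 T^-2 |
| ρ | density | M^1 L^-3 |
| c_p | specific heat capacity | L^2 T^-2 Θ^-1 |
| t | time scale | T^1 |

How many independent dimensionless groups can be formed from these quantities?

3

There are 7 variables and 4 base dimensions (M, L, T, Θ).
The dimension matrix has rank 4.
Independent dimensionless groups: 7 − 4 = 3.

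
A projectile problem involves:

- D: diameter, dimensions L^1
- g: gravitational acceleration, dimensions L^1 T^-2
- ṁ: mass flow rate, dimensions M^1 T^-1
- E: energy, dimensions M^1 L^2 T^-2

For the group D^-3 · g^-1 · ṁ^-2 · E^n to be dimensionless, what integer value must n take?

2

Balance the M exponent: (1)·n from E, plus −3·(0) − (0) − 2·(1) = -2 from the rest, must sum to zero.
n − 2 = 0, so n = 2.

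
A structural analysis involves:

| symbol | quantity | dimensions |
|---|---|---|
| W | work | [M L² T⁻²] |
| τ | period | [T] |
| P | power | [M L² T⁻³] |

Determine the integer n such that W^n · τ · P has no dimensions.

Balance the M exponent: (1)·n from W, plus (0) + (1) = 1 from the rest, must sum to zero.
n + 1 = 0, so n = -1.

-1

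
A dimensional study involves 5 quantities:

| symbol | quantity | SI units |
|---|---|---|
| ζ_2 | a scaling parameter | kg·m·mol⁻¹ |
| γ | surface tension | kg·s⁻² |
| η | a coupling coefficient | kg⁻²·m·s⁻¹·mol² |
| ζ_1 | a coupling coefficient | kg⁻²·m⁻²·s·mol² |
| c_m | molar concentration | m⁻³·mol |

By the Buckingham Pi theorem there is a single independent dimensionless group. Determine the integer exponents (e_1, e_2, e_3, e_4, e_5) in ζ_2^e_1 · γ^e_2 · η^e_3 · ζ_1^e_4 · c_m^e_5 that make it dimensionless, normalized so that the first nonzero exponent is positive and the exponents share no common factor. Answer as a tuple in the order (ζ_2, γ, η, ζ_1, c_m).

(1, 3, -2, 4, -3)

M: e_1·(1) + e_2·(1) + e_3·(-2) + e_4·(-2) + e_5·(0) = 0
L: e_1·(1) + e_2·(0) + e_3·(1) + e_4·(-2) + e_5·(-3) = 0
T: e_1·(0) + e_2·(-2) + e_3·(-1) + e_4·(1) + e_5·(0) = 0
N: e_1·(-1) + e_2·(0) + e_3·(2) + e_4·(2) + e_5·(1) = 0
Solving this homogeneous linear system for the smallest-integer solution (first nonzero entry positive) gives (1, 3, -2, 4, -3).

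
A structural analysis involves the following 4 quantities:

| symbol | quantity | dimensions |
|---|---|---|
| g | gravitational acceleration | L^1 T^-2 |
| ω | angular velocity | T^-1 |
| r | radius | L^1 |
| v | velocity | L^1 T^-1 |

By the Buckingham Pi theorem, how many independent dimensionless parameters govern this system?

There are 4 variables and 2 base dimensions (L, T).
The dimension matrix has rank 2.
Independent dimensionless groups: 4 − 2 = 2.

2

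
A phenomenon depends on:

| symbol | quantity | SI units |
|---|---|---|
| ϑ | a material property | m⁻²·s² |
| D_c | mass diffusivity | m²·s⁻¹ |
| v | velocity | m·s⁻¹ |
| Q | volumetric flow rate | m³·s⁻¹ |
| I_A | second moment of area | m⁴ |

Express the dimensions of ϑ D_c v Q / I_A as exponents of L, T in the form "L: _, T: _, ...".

Collect each base-dimension exponent across the product:
  L: (-2) + (2) + (1) + (3) − (4) = 0
  T: (2) + (-1) + (-1) + (-1) − (0) = -1
So the dimensions are [T⁻¹].

L: 0, T: -1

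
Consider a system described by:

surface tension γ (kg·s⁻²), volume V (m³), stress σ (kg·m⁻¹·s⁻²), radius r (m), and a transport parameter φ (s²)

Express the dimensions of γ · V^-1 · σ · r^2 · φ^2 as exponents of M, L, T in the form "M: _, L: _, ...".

Collect each base-dimension exponent across the product:
  M: (1) − (0) + (1) + 2·(0) + 2·(0) = 2
  L: (0) − (3) + (-1) + 2·(1) + 2·(0) = -2
  T: (-2) − (0) + (-2) + 2·(0) + 2·(2) = 0
So the dimensions are [M² L⁻²].

M: 2, L: -2, T: 0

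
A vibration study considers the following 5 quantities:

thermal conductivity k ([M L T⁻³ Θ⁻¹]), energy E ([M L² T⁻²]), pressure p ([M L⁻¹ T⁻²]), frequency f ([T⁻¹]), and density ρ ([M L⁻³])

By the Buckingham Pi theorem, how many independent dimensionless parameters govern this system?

1

There are 5 variables and 4 base dimensions (M, L, T, Θ).
The dimension matrix has rank 4.
Independent dimensionless groups: 5 − 4 = 1.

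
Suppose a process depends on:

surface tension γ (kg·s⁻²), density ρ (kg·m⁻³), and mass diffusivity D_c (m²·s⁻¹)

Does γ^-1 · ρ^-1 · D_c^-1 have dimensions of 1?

Sum the exponent of each base dimension across the product:
  M: −[γ]_M − [ρ]_M − [D_c]_M = −(1) − (1) − (0) = -2
  L: −[γ]_L − [ρ]_L − [D_c]_L = −(0) − (-3) − (2) = 1
  T: −[γ]_T − [ρ]_T − [D_c]_T = −(-2) − (0) − (-1) = 3
Net dimensions [M⁻² L T³] ≠ [1] — not dimensionless.

no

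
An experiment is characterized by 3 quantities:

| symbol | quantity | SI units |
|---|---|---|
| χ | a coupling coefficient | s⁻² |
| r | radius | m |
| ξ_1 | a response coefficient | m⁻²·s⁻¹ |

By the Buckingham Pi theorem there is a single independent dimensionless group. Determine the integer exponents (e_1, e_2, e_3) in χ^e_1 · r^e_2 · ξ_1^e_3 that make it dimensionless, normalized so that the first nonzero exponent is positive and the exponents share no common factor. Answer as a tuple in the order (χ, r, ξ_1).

L: e_1·(0) + e_2·(1) + e_3·(-2) = 0
T: e_1·(-2) + e_2·(0) + e_3·(-1) = 0
Solving this homogeneous linear system for the smallest-integer solution (first nonzero entry positive) gives (1, -4, -2).

(1, -4, -2)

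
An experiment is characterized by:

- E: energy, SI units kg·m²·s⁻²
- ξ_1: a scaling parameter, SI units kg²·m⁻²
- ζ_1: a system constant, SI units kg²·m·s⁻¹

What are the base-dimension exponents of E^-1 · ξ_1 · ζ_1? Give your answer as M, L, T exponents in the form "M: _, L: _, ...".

M: 3, L: -3, T: 1

Collect each base-dimension exponent across the product:
  M: −(1) + (2) + (2) = 3
  L: −(2) + (-2) + (1) = -3
  T: −(-2) + (0) + (-1) = 1
So the dimensions are [M³ L⁻³ T].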